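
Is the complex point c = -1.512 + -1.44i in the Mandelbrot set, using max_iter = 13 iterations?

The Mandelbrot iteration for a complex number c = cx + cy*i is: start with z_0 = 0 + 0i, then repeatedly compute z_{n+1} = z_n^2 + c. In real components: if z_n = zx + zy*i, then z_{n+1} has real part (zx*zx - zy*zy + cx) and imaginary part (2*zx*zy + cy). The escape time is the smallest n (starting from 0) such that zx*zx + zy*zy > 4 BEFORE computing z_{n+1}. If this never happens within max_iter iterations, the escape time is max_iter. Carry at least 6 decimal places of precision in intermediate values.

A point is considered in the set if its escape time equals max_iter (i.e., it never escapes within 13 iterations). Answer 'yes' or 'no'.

z_0 = 0 + 0i, c = -1.5120 + -1.4400i
Iter 1: z = -1.5120 + -1.4400i, |z|^2 = 4.3597
Escaped at iteration 1

Answer: no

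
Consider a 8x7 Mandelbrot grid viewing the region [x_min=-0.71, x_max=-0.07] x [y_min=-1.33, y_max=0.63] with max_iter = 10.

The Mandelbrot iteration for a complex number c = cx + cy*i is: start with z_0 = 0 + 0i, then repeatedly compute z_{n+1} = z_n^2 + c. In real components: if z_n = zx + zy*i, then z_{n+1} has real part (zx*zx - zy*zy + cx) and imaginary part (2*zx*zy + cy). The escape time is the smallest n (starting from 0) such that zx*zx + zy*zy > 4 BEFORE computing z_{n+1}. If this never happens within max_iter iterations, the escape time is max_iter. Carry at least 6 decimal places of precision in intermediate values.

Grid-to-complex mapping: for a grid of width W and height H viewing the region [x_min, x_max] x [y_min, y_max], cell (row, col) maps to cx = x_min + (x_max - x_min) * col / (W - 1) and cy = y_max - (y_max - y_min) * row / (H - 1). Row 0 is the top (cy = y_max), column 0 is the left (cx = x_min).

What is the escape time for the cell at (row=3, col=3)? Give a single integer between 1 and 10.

Answer: 10

Derivation:
z_0 = 0 + 0i, c = -0.4357 + -0.3500i
Iter 1: z = -0.4357 + -0.3500i, |z|^2 = 0.3123
Iter 2: z = -0.3684 + -0.0450i, |z|^2 = 0.1377
Iter 3: z = -0.3020 + -0.3168i, |z|^2 = 0.1916
Iter 4: z = -0.4449 + -0.1586i, |z|^2 = 0.2231
Iter 5: z = -0.2630 + -0.2089i, |z|^2 = 0.1128
Iter 6: z = -0.4102 + -0.2401i, |z|^2 = 0.2259
Iter 7: z = -0.3251 + -0.1530i, |z|^2 = 0.1291
Iter 8: z = -0.3534 + -0.2505i, |z|^2 = 0.1877
Iter 9: z = -0.3736 + -0.1729i, |z|^2 = 0.1695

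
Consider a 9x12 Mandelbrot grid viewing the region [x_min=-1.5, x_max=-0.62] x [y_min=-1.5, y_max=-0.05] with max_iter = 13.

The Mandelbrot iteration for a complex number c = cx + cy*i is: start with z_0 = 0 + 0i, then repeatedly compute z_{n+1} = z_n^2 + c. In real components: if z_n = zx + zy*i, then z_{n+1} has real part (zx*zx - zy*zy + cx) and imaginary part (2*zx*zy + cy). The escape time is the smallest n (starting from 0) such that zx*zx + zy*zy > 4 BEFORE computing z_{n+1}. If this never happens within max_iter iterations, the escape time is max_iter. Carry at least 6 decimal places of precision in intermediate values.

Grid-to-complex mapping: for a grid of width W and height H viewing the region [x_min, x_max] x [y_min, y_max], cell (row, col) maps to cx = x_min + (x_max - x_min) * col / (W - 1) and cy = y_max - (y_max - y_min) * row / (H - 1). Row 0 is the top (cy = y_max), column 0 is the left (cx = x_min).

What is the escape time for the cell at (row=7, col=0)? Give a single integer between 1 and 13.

Answer: 3

Derivation:
z_0 = 0 + 0i, c = -1.5000 + -0.9727i
Iter 1: z = -1.5000 + -0.9727i, |z|^2 = 3.1962
Iter 2: z = -0.1962 + 1.9455i, |z|^2 = 3.8233
Iter 3: z = -5.2463 + -1.7361i, |z|^2 = 30.5378
Escaped at iteration 3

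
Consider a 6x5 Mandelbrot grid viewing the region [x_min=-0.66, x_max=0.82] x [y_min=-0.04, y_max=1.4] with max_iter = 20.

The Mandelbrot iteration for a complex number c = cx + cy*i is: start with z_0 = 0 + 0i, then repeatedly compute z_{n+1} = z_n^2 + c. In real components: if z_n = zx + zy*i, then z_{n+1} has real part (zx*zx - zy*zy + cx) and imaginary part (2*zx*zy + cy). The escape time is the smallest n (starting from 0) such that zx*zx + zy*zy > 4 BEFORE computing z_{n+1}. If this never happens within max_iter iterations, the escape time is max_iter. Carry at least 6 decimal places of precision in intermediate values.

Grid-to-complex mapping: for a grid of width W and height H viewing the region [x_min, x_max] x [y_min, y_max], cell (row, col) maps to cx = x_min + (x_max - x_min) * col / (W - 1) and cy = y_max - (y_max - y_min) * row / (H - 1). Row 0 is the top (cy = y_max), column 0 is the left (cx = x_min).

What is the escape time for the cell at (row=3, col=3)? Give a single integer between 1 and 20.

Answer: 20

Derivation:
z_0 = 0 + 0i, c = 0.2280 + 0.3200i
Iter 1: z = 0.2280 + 0.3200i, |z|^2 = 0.1544
Iter 2: z = 0.1776 + 0.4659i, |z|^2 = 0.2486
Iter 3: z = 0.0425 + 0.4855i, |z|^2 = 0.2375
Iter 4: z = -0.0059 + 0.3612i, |z|^2 = 0.1305
Iter 5: z = 0.0976 + 0.3157i, |z|^2 = 0.1092
Iter 6: z = 0.1378 + 0.3816i, |z|^2 = 0.1646
Iter 7: z = 0.1014 + 0.4252i, |z|^2 = 0.1911
Iter 8: z = 0.0575 + 0.4062i, |z|^2 = 0.1683
Iter 9: z = 0.0663 + 0.3667i, |z|^2 = 0.1389
Iter 10: z = 0.0979 + 0.3686i, |z|^2 = 0.1455
Iter 11: z = 0.1017 + 0.3922i, |z|^2 = 0.1642
Iter 12: z = 0.0845 + 0.3998i, |z|^2 = 0.1670
Iter 13: z = 0.0753 + 0.3876i, |z|^2 = 0.1559
Iter 14: z = 0.0835 + 0.3784i, |z|^2 = 0.1501
Iter 15: z = 0.0918 + 0.3832i, |z|^2 = 0.1552
Iter 16: z = 0.0896 + 0.3903i, |z|^2 = 0.1604
Iter 17: z = 0.0837 + 0.3900i, |z|^2 = 0.1591
Iter 18: z = 0.0829 + 0.3853i, |z|^2 = 0.1553
Iter 19: z = 0.0865 + 0.3839i, |z|^2 = 0.1549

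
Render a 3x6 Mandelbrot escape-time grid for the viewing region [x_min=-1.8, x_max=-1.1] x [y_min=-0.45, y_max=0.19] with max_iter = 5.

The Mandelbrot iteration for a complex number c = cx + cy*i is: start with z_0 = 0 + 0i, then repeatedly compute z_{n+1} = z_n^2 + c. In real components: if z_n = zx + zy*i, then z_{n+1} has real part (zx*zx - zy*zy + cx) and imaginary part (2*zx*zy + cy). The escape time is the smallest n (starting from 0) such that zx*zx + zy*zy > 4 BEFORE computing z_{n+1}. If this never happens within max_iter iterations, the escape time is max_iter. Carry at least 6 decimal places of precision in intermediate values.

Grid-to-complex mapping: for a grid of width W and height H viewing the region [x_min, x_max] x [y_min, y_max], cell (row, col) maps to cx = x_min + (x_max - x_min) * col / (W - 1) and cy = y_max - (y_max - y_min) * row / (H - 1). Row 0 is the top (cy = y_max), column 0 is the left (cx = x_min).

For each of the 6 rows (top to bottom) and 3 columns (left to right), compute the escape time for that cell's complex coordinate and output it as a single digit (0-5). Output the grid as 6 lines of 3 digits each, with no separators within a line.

(row=0, col=0): c = -1.8000 + 0.1900i → escape time 4
(row=0, col=1): c = -1.4500 + 0.1900i → escape time 5
(row=0, col=2): c = -1.1000 + 0.1900i → escape time 5
(row=1, col=0): c = -1.8000 + 0.0620i → escape time 5
(row=1, col=1): c = -1.4500 + 0.0620i → escape time 5
(row=1, col=2): c = -1.1000 + 0.0620i → escape time 5
(row=2, col=0): c = -1.8000 + -0.0660i → escape time 5
(row=2, col=1): c = -1.4500 + -0.0660i → escape time 5
(row=2, col=2): c = -1.1000 + -0.0660i → escape time 5
(row=3, col=0): c = -1.8000 + -0.1940i → escape time 4
(row=3, col=1): c = -1.4500 + -0.1940i → escape time 5
(row=3, col=2): c = -1.1000 + -0.1940i → escape time 5
(row=4, col=0): c = -1.8000 + -0.3220i → escape time 3
(row=4, col=1): c = -1.4500 + -0.3220i → escape time 5
(row=4, col=2): c = -1.1000 + -0.3220i → escape time 5
(row=5, col=0): c = -1.8000 + -0.4500i → escape time 3
(row=5, col=1): c = -1.4500 + -0.4500i → escape time 3
(row=5, col=2): c = -1.1000 + -0.4500i → escape time 5

Answer: 455
555
555
455
355
335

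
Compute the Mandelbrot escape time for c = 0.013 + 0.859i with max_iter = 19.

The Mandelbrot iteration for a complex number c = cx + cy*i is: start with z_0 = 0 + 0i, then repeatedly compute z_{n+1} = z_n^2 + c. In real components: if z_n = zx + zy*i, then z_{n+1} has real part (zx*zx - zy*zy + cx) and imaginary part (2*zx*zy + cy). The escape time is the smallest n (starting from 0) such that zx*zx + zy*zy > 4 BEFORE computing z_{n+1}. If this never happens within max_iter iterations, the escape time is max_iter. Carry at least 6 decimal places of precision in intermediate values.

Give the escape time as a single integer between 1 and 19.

z_0 = 0 + 0i, c = 0.0130 + 0.8590i
Iter 1: z = 0.0130 + 0.8590i, |z|^2 = 0.7380
Iter 2: z = -0.7247 + 0.8813i, |z|^2 = 1.3020
Iter 3: z = -0.2385 + -0.4184i, |z|^2 = 0.2320
Iter 4: z = -0.1052 + 1.0586i, |z|^2 = 1.1317
Iter 5: z = -1.0966 + 0.6363i, |z|^2 = 1.6075
Iter 6: z = 0.8107 + -0.5366i, |z|^2 = 0.9451
Iter 7: z = 0.3823 + -0.0110i, |z|^2 = 0.1463
Iter 8: z = 0.1590 + 0.8506i, |z|^2 = 0.7488
Iter 9: z = -0.6852 + 1.1295i, |z|^2 = 1.7453
Iter 10: z = -0.7934 + -0.6889i, |z|^2 = 1.1040
Iter 11: z = 0.1678 + 1.9521i, |z|^2 = 3.8388
Iter 12: z = -3.7695 + 1.5143i, |z|^2 = 16.5018
Escaped at iteration 12

Answer: 12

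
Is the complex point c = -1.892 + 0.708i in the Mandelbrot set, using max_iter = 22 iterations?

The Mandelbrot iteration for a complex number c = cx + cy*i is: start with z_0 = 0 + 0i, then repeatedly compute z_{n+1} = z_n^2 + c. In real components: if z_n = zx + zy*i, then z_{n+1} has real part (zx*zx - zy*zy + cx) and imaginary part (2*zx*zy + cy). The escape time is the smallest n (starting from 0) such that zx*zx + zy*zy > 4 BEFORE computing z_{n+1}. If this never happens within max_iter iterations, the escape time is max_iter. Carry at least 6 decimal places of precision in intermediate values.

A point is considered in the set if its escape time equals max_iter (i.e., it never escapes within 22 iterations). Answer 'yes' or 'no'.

z_0 = 0 + 0i, c = -1.8920 + 0.7080i
Iter 1: z = -1.8920 + 0.7080i, |z|^2 = 4.0809
Escaped at iteration 1

Answer: no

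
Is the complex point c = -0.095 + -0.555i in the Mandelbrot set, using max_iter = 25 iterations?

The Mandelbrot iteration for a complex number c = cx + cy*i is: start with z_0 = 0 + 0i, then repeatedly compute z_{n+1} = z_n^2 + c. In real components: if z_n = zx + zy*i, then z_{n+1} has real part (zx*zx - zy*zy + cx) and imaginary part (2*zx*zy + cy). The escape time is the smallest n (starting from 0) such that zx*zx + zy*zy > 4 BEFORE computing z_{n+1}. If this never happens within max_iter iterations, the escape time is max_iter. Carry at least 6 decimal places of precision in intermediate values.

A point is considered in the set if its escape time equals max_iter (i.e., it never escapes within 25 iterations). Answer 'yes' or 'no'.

z_0 = 0 + 0i, c = -0.0950 + -0.5550i
Iter 1: z = -0.0950 + -0.5550i, |z|^2 = 0.3171
Iter 2: z = -0.3940 + -0.4496i, |z|^2 = 0.3573
Iter 3: z = -0.1419 + -0.2008i, |z|^2 = 0.0604
Iter 4: z = -0.1152 + -0.4980i, |z|^2 = 0.2613
Iter 5: z = -0.3298 + -0.4403i, |z|^2 = 0.3026
Iter 6: z = -0.1801 + -0.2646i, |z|^2 = 0.1025
Iter 7: z = -0.1326 + -0.4597i, |z|^2 = 0.2289
Iter 8: z = -0.2887 + -0.4331i, |z|^2 = 0.2709
Iter 9: z = -0.1992 + -0.3049i, |z|^2 = 0.1326
Iter 10: z = -0.1483 + -0.4335i, |z|^2 = 0.2099
Iter 11: z = -0.2610 + -0.4264i, |z|^2 = 0.2499
Iter 12: z = -0.2087 + -0.3324i, |z|^2 = 0.1541
Iter 13: z = -0.1619 + -0.4162i, |z|^2 = 0.1995
Iter 14: z = -0.2420 + -0.4202i, |z|^2 = 0.2351
Iter 15: z = -0.2130 + -0.3516i, |z|^2 = 0.1690
Iter 16: z = -0.1733 + -0.4052i, |z|^2 = 0.1942
Iter 17: z = -0.2292 + -0.4146i, |z|^2 = 0.2244
Iter 18: z = -0.2144 + -0.3650i, |z|^2 = 0.1792
Iter 19: z = -0.1823 + -0.3985i, |z|^2 = 0.1920
Iter 20: z = -0.2206 + -0.4097i, |z|^2 = 0.2165
Iter 21: z = -0.2142 + -0.3742i, |z|^2 = 0.1859
Iter 22: z = -0.1892 + -0.3947i, |z|^2 = 0.1915
Iter 23: z = -0.2150 + -0.4057i, |z|^2 = 0.2108
Iter 24: z = -0.2134 + -0.3806i, |z|^2 = 0.1904
Did not escape in 25 iterations → in set

Answer: yes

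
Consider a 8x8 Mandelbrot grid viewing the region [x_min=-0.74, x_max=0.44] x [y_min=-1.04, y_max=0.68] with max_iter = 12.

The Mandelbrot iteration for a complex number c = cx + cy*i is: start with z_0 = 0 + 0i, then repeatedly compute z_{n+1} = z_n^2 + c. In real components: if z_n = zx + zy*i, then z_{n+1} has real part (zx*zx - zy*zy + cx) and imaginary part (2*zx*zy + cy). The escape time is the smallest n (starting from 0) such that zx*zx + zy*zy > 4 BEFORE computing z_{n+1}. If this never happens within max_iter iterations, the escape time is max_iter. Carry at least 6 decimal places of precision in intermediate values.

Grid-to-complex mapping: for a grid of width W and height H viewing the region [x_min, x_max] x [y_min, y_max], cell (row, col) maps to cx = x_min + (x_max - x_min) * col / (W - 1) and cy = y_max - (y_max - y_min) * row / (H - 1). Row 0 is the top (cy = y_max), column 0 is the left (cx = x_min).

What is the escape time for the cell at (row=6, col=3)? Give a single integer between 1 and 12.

Answer: 12

Derivation:
z_0 = 0 + 0i, c = -0.2343 + -0.7943i
Iter 1: z = -0.2343 + -0.7943i, |z|^2 = 0.6858
Iter 2: z = -0.8103 + -0.4221i, |z|^2 = 0.8347
Iter 3: z = 0.2441 + -0.1102i, |z|^2 = 0.0717
Iter 4: z = -0.1869 + -0.8481i, |z|^2 = 0.7542
Iter 5: z = -0.9186 + -0.4773i, |z|^2 = 1.0718
Iter 6: z = 0.3818 + 0.0827i, |z|^2 = 0.1526
Iter 7: z = -0.0954 + -0.7311i, |z|^2 = 0.5436
Iter 8: z = -0.7597 + -0.6548i, |z|^2 = 1.0059
Iter 9: z = -0.0859 + 0.2006i, |z|^2 = 0.0476
Iter 10: z = -0.2672 + -0.8288i, |z|^2 = 0.7582
Iter 11: z = -0.8498 + -0.3515i, |z|^2 = 0.8456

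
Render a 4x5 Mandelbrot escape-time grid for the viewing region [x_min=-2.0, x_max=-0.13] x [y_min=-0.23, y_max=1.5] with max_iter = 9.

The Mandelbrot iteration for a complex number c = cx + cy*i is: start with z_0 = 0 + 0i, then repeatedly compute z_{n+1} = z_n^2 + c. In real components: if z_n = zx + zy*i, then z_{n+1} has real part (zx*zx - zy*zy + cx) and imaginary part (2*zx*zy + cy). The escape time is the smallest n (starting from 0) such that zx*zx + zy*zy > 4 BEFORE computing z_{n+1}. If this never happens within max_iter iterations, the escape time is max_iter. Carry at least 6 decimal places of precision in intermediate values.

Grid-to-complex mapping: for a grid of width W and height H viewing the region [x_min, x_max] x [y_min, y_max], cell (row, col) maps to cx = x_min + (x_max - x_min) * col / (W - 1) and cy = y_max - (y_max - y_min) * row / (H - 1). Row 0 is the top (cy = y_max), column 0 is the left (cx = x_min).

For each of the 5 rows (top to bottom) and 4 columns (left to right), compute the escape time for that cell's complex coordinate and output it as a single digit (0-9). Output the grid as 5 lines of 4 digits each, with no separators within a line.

(row=0, col=0): c = -2.0000 + 1.5000i → escape time 1
(row=0, col=1): c = -1.3767 + 1.5000i → escape time 1
(row=0, col=2): c = -0.7533 + 1.5000i → escape time 2
(row=0, col=3): c = -0.1300 + 1.5000i → escape time 2
(row=1, col=0): c = -2.0000 + 1.0675i → escape time 1
(row=1, col=1): c = -1.3767 + 1.0675i → escape time 3
(row=1, col=2): c = -0.7533 + 1.0675i → escape time 3
(row=1, col=3): c = -0.1300 + 1.0675i → escape time 7
(row=2, col=0): c = -2.0000 + 0.6350i → escape time 1
(row=2, col=1): c = -1.3767 + 0.6350i → escape time 3
(row=2, col=2): c = -0.7533 + 0.6350i → escape time 5
(row=2, col=3): c = -0.1300 + 0.6350i → escape time 9
(row=3, col=0): c = -2.0000 + 0.2025i → escape time 1
(row=3, col=1): c = -1.3767 + 0.2025i → escape time 7
(row=3, col=2): c = -0.7533 + 0.2025i → escape time 9
(row=3, col=3): c = -0.1300 + 0.2025i → escape time 9
(row=4, col=0): c = -2.0000 + -0.2300i → escape time 1
(row=4, col=1): c = -1.3767 + -0.2300i → escape time 6
(row=4, col=2): c = -0.7533 + -0.2300i → escape time 9
(row=4, col=3): c = -0.1300 + -0.2300i → escape time 9

Answer: 1122
1337
1359
1799
1699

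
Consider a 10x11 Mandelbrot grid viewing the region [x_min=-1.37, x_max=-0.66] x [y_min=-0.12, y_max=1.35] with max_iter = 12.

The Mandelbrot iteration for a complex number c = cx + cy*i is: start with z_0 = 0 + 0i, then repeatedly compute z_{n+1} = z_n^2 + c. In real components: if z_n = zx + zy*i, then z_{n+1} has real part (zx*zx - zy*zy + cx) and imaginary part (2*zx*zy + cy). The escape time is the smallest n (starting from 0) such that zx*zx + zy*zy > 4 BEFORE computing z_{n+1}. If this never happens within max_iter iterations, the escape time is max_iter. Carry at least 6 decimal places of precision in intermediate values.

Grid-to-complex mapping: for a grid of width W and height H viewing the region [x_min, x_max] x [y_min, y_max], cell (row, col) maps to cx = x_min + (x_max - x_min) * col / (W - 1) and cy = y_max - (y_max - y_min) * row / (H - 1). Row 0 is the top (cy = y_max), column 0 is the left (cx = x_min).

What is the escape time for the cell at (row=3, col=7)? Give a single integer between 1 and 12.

z_0 = 0 + 0i, c = -0.8178 + 0.9090i
Iter 1: z = -0.8178 + 0.9090i, |z|^2 = 1.4950
Iter 2: z = -0.9753 + -0.5777i, |z|^2 = 1.2850
Iter 3: z = -0.2003 + 2.0359i, |z|^2 = 4.1850
Escaped at iteration 3

Answer: 3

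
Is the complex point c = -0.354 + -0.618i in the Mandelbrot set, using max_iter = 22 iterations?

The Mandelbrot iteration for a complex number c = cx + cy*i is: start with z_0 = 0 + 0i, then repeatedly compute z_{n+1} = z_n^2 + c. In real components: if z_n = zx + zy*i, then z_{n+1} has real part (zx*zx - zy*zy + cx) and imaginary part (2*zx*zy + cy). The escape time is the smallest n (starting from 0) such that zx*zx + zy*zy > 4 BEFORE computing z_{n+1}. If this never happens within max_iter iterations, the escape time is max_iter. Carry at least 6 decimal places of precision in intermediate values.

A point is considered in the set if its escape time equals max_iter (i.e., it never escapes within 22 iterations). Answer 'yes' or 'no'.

Answer: yes

Derivation:
z_0 = 0 + 0i, c = -0.3540 + -0.6180i
Iter 1: z = -0.3540 + -0.6180i, |z|^2 = 0.5072
Iter 2: z = -0.6106 + -0.1805i, |z|^2 = 0.4054
Iter 3: z = -0.0137 + -0.3976i, |z|^2 = 0.1583
Iter 4: z = -0.5119 + -0.6071i, |z|^2 = 0.6306
Iter 5: z = -0.4605 + 0.0036i, |z|^2 = 0.2121
Iter 6: z = -0.1420 + -0.6213i, |z|^2 = 0.4061
Iter 7: z = -0.7198 + -0.4416i, |z|^2 = 0.7132
Iter 8: z = -0.0309 + 0.0178i, |z|^2 = 0.0013
Iter 9: z = -0.3534 + -0.6191i, |z|^2 = 0.5081
Iter 10: z = -0.6124 + -0.1805i, |z|^2 = 0.4076
Iter 11: z = -0.0115 + -0.3970i, |z|^2 = 0.1577
Iter 12: z = -0.5114 + -0.6089i, |z|^2 = 0.6323
Iter 13: z = -0.4631 + 0.0048i, |z|^2 = 0.2145
Iter 14: z = -0.1395 + -0.6224i, |z|^2 = 0.4069
Iter 15: z = -0.7220 + -0.4443i, |z|^2 = 0.7186
Iter 16: z = -0.0302 + 0.0235i, |z|^2 = 0.0015
Iter 17: z = -0.3536 + -0.6194i, |z|^2 = 0.5087
Iter 18: z = -0.6126 + -0.1799i, |z|^2 = 0.4077
Iter 19: z = -0.0111 + -0.3976i, |z|^2 = 0.1582
Iter 20: z = -0.5120 + -0.6092i, |z|^2 = 0.6332
Iter 21: z = -0.4630 + 0.0058i, |z|^2 = 0.2144
Did not escape in 22 iterations → in set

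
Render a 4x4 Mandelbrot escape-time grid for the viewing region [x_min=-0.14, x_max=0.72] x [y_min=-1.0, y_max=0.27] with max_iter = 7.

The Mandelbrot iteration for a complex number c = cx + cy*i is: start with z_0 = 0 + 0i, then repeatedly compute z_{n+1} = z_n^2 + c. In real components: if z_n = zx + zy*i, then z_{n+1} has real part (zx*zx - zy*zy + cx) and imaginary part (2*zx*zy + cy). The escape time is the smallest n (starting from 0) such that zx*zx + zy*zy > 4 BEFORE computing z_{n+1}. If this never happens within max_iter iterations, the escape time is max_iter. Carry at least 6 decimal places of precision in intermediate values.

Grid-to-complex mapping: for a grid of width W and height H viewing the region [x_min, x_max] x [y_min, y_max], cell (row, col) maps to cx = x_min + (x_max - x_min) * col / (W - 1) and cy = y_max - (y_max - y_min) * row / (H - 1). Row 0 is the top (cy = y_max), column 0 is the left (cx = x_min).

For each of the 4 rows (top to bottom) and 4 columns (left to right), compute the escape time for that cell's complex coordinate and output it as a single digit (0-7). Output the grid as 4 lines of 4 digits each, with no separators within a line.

Answer: 7773
7773
7763
7432

Derivation:
(row=0, col=0): c = -0.1400 + 0.2700i → escape time 7
(row=0, col=1): c = 0.1467 + 0.2700i → escape time 7
(row=0, col=2): c = 0.4333 + 0.2700i → escape time 7
(row=0, col=3): c = 0.7200 + 0.2700i → escape time 3
(row=1, col=0): c = -0.1400 + -0.1533i → escape time 7
(row=1, col=1): c = 0.1467 + -0.1533i → escape time 7
(row=1, col=2): c = 0.4333 + -0.1533i → escape time 7
(row=1, col=3): c = 0.7200 + -0.1533i → escape time 3
(row=2, col=0): c = -0.1400 + -0.5767i → escape time 7
(row=2, col=1): c = 0.1467 + -0.5767i → escape time 7
(row=2, col=2): c = 0.4333 + -0.5767i → escape time 6
(row=2, col=3): c = 0.7200 + -0.5767i → escape time 3
(row=3, col=0): c = -0.1400 + -1.0000i → escape time 7
(row=3, col=1): c = 0.1467 + -1.0000i → escape time 4
(row=3, col=2): c = 0.4333 + -1.0000i → escape time 3
(row=3, col=3): c = 0.7200 + -1.0000i → escape time 2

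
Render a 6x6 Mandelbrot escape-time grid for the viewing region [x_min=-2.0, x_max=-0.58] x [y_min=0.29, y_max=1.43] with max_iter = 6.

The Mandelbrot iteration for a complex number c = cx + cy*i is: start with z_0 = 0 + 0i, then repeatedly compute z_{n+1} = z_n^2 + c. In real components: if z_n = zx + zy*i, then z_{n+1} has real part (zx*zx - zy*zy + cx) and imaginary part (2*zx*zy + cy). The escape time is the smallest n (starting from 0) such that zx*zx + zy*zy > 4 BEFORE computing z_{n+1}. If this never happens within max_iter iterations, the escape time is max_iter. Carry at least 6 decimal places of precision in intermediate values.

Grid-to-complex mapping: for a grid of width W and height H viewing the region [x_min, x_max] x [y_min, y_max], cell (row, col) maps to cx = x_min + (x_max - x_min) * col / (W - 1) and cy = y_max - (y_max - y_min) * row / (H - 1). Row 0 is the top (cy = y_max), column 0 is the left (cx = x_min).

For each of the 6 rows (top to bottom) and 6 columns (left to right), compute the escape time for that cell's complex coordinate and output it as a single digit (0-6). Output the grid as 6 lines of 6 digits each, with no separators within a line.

(row=0, col=0): c = -2.0000 + 1.4300i → escape time 1
(row=0, col=1): c = -1.7160 + 1.4300i → escape time 1
(row=0, col=2): c = -1.4320 + 1.4300i → escape time 1
(row=0, col=3): c = -1.1480 + 1.4300i → escape time 2
(row=0, col=4): c = -0.8640 + 1.4300i → escape time 2
(row=0, col=5): c = -0.5800 + 1.4300i → escape time 2
(row=1, col=0): c = -2.0000 + 1.2020i → escape time 1
(row=1, col=1): c = -1.7160 + 1.2020i → escape time 1
(row=1, col=2): c = -1.4320 + 1.2020i → escape time 2
(row=1, col=3): c = -1.1480 + 1.2020i → escape time 2
(row=1, col=4): c = -0.8640 + 1.2020i → escape time 3
(row=1, col=5): c = -0.5800 + 1.2020i → escape time 3
(row=2, col=0): c = -2.0000 + 0.9740i → escape time 1
(row=2, col=1): c = -1.7160 + 0.9740i → escape time 2
(row=2, col=2): c = -1.4320 + 0.9740i → escape time 3
(row=2, col=3): c = -1.1480 + 0.9740i → escape time 3
(row=2, col=4): c = -0.8640 + 0.9740i → escape time 3
(row=2, col=5): c = -0.5800 + 0.9740i → escape time 4
(row=3, col=0): c = -2.0000 + 0.7460i → escape time 1
(row=3, col=1): c = -1.7160 + 0.7460i → escape time 3
(row=3, col=2): c = -1.4320 + 0.7460i → escape time 3
(row=3, col=3): c = -1.1480 + 0.7460i → escape time 3
(row=3, col=4): c = -0.8640 + 0.7460i → escape time 4
(row=3, col=5): c = -0.5800 + 0.7460i → escape time 6
(row=4, col=0): c = -2.0000 + 0.5180i → escape time 1
(row=4, col=1): c = -1.7160 + 0.5180i → escape time 3
(row=4, col=2): c = -1.4320 + 0.5180i → escape time 3
(row=4, col=3): c = -1.1480 + 0.5180i → escape time 5
(row=4, col=4): c = -0.8640 + 0.5180i → escape time 5
(row=4, col=5): c = -0.5800 + 0.5180i → escape time 6
(row=5, col=0): c = -2.0000 + 0.2900i → escape time 1
(row=5, col=1): c = -1.7160 + 0.2900i → escape time 4
(row=5, col=2): c = -1.4320 + 0.2900i → escape time 5
(row=5, col=3): c = -1.1480 + 0.2900i → escape time 6
(row=5, col=4): c = -0.8640 + 0.2900i → escape time 6
(row=5, col=5): c = -0.5800 + 0.2900i → escape time 6

Answer: 111222
112233
123334
133346
133556
145666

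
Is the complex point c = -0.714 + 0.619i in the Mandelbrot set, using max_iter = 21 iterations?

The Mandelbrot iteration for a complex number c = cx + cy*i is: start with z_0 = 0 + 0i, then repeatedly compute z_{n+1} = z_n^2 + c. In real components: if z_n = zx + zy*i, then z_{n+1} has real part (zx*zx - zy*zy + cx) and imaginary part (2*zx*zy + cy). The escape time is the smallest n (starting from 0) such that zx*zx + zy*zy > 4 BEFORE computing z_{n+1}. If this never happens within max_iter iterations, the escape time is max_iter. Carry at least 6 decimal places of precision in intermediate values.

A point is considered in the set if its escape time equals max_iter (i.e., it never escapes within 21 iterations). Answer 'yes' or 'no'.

z_0 = 0 + 0i, c = -0.7140 + 0.6190i
Iter 1: z = -0.7140 + 0.6190i, |z|^2 = 0.8930
Iter 2: z = -0.5874 + -0.2649i, |z|^2 = 0.4152
Iter 3: z = -0.4392 + 0.9302i, |z|^2 = 1.0582
Iter 4: z = -1.3864 + -0.1981i, |z|^2 = 1.9614
Iter 5: z = 1.1689 + 1.1683i, |z|^2 = 2.7313
Iter 6: z = -0.7125 + 3.3503i, |z|^2 = 11.7321
Escaped at iteration 6

Answer: no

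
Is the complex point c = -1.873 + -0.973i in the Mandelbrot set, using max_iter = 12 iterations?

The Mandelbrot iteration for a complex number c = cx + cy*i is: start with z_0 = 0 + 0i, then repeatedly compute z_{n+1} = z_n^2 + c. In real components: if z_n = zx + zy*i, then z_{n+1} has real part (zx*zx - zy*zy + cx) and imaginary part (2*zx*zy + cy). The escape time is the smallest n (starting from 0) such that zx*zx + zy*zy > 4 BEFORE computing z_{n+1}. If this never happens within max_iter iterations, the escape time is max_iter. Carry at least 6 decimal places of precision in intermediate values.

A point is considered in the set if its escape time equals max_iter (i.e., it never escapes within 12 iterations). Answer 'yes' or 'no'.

Answer: no

Derivation:
z_0 = 0 + 0i, c = -1.8730 + -0.9730i
Iter 1: z = -1.8730 + -0.9730i, |z|^2 = 4.4549
Escaped at iteration 1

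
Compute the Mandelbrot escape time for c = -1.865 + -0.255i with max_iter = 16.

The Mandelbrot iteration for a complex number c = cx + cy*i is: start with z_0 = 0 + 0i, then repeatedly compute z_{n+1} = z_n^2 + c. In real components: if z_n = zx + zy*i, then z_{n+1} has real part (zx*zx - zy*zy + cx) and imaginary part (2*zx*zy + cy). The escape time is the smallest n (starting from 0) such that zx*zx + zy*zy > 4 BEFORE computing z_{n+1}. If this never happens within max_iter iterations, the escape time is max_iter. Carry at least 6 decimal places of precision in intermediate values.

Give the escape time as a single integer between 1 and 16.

z_0 = 0 + 0i, c = -1.8650 + -0.2550i
Iter 1: z = -1.8650 + -0.2550i, |z|^2 = 3.5433
Iter 2: z = 1.5482 + 0.6962i, |z|^2 = 2.8815
Iter 3: z = 0.0473 + 1.9006i, |z|^2 = 3.6144
Iter 4: z = -5.4749 + -0.0752i, |z|^2 = 29.9800
Escaped at iteration 4

Answer: 4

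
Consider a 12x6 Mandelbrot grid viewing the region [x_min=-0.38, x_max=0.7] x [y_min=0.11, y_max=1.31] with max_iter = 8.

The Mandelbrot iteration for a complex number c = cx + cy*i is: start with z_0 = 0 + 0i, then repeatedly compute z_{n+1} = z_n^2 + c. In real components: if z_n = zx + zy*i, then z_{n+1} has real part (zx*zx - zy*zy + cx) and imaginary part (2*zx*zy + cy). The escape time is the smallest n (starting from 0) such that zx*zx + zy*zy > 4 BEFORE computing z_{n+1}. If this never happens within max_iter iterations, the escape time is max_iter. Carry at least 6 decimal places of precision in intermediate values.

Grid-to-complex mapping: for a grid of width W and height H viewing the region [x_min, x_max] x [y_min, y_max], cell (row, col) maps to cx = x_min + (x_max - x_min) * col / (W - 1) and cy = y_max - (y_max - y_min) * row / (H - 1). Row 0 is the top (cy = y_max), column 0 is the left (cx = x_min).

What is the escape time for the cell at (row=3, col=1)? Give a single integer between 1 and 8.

Answer: 8

Derivation:
z_0 = 0 + 0i, c = -0.2818 + 0.5900i
Iter 1: z = -0.2818 + 0.5900i, |z|^2 = 0.4275
Iter 2: z = -0.5505 + 0.2575i, |z|^2 = 0.3693
Iter 3: z = -0.0451 + 0.3065i, |z|^2 = 0.0960
Iter 4: z = -0.3738 + 0.5624i, |z|^2 = 0.4560
Iter 5: z = -0.4584 + 0.1696i, |z|^2 = 0.2389
Iter 6: z = -0.1005 + 0.4345i, |z|^2 = 0.1989
Iter 7: z = -0.4605 + 0.5027i, |z|^2 = 0.4648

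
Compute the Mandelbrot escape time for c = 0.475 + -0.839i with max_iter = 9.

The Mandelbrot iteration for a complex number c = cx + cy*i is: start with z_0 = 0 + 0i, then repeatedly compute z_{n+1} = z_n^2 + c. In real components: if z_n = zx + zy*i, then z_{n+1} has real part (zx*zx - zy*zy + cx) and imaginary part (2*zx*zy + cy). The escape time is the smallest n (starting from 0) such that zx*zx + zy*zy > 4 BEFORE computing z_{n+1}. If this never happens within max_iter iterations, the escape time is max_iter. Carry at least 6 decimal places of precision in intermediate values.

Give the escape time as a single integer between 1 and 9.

z_0 = 0 + 0i, c = 0.4750 + -0.8390i
Iter 1: z = 0.4750 + -0.8390i, |z|^2 = 0.9295
Iter 2: z = -0.0033 + -1.6361i, |z|^2 = 2.6767
Iter 3: z = -2.2016 + -0.8282i, |z|^2 = 5.5332
Escaped at iteration 3

Answer: 3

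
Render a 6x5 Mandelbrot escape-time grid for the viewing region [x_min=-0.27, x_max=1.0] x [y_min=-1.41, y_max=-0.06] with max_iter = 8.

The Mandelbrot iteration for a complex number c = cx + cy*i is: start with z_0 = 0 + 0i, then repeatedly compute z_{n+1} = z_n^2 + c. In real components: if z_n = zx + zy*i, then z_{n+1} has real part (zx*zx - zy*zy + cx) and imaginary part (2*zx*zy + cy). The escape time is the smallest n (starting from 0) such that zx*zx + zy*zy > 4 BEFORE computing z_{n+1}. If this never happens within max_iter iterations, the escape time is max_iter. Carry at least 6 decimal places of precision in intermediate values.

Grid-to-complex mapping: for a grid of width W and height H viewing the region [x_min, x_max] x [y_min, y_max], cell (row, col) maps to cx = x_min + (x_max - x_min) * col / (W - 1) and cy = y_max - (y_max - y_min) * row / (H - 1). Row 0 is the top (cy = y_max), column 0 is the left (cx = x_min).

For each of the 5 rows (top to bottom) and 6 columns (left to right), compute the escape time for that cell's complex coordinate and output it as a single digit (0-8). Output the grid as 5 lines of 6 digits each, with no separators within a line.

Answer: 888532
888532
886332
553222
222222

Derivation:
(row=0, col=0): c = -0.2700 + -0.0600i → escape time 8
(row=0, col=1): c = -0.0160 + -0.0600i → escape time 8
(row=0, col=2): c = 0.2380 + -0.0600i → escape time 8
(row=0, col=3): c = 0.4920 + -0.0600i → escape time 5
(row=0, col=4): c = 0.7460 + -0.0600i → escape time 3
(row=0, col=5): c = 1.0000 + -0.0600i → escape time 2
(row=1, col=0): c = -0.2700 + -0.3975i → escape time 8
(row=1, col=1): c = -0.0160 + -0.3975i → escape time 8
(row=1, col=2): c = 0.2380 + -0.3975i → escape time 8
(row=1, col=3): c = 0.4920 + -0.3975i → escape time 5
(row=1, col=4): c = 0.7460 + -0.3975i → escape time 3
(row=1, col=5): c = 1.0000 + -0.3975i → escape time 2
(row=2, col=0): c = -0.2700 + -0.7350i → escape time 8
(row=2, col=1): c = -0.0160 + -0.7350i → escape time 8
(row=2, col=2): c = 0.2380 + -0.7350i → escape time 6
(row=2, col=3): c = 0.4920 + -0.7350i → escape time 3
(row=2, col=4): c = 0.7460 + -0.7350i → escape time 3
(row=2, col=5): c = 1.0000 + -0.7350i → escape time 2
(row=3, col=0): c = -0.2700 + -1.0725i → escape time 5
(row=3, col=1): c = -0.0160 + -1.0725i → escape time 5
(row=3, col=2): c = 0.2380 + -1.0725i → escape time 3
(row=3, col=3): c = 0.4920 + -1.0725i → escape time 2
(row=3, col=4): c = 0.7460 + -1.0725i → escape time 2
(row=3, col=5): c = 1.0000 + -1.0725i → escape time 2
(row=4, col=0): c = -0.2700 + -1.4100i → escape time 2
(row=4, col=1): c = -0.0160 + -1.4100i → escape time 2
(row=4, col=2): c = 0.2380 + -1.4100i → escape time 2
(row=4, col=3): c = 0.4920 + -1.4100i → escape time 2
(row=4, col=4): c = 0.7460 + -1.4100i → escape time 2
(row=4, col=5): c = 1.0000 + -1.4100i → escape time 2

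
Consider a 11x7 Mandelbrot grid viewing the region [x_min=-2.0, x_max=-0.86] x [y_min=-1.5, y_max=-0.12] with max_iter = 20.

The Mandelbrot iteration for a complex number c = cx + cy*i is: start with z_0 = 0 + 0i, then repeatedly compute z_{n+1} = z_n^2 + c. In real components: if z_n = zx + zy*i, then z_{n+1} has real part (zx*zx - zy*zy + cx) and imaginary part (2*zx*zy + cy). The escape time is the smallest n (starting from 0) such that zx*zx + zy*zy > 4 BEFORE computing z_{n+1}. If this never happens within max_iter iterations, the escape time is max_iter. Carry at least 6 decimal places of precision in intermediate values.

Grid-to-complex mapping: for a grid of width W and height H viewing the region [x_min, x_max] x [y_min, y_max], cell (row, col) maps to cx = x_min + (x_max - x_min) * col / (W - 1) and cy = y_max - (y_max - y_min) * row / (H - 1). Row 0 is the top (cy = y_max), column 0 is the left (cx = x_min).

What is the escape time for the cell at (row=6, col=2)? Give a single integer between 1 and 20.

z_0 = 0 + 0i, c = -1.7720 + -1.5000i
Iter 1: z = -1.7720 + -1.5000i, |z|^2 = 5.3900
Escaped at iteration 1

Answer: 1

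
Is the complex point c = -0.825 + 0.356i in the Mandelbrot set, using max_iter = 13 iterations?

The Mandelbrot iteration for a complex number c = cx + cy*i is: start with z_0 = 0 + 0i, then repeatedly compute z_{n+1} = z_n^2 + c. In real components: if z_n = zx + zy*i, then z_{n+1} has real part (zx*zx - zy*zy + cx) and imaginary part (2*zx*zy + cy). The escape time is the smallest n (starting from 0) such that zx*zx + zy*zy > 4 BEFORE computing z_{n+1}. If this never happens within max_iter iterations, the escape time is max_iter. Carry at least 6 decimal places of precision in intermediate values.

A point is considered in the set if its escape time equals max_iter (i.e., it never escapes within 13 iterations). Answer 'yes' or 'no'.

Answer: no

Derivation:
z_0 = 0 + 0i, c = -0.8250 + 0.3560i
Iter 1: z = -0.8250 + 0.3560i, |z|^2 = 0.8074
Iter 2: z = -0.2711 + -0.2314i, |z|^2 = 0.1270
Iter 3: z = -0.8050 + 0.4815i, |z|^2 = 0.8799
Iter 4: z = -0.4087 + -0.4192i, |z|^2 = 0.3428
Iter 5: z = -0.8337 + 0.6987i, |z|^2 = 1.1832
Iter 6: z = -0.6181 + -0.8090i, |z|^2 = 1.0365
Iter 7: z = -1.0973 + 1.3561i, |z|^2 = 3.0430
Iter 8: z = -1.4597 + -2.6201i, |z|^2 = 8.9958
Escaped at iteration 8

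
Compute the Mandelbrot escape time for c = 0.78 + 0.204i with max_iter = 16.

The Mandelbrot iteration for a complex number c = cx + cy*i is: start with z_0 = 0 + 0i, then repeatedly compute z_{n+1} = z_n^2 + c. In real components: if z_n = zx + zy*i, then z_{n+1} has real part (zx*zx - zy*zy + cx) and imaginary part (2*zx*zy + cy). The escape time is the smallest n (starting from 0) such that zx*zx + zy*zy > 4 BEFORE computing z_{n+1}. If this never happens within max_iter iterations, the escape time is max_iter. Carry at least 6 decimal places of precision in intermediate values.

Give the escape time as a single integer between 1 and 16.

Answer: 3

Derivation:
z_0 = 0 + 0i, c = 0.7800 + 0.2040i
Iter 1: z = 0.7800 + 0.2040i, |z|^2 = 0.6500
Iter 2: z = 1.3468 + 0.5222i, |z|^2 = 2.0866
Iter 3: z = 2.3211 + 1.6107i, |z|^2 = 7.9818
Escaped at iteration 3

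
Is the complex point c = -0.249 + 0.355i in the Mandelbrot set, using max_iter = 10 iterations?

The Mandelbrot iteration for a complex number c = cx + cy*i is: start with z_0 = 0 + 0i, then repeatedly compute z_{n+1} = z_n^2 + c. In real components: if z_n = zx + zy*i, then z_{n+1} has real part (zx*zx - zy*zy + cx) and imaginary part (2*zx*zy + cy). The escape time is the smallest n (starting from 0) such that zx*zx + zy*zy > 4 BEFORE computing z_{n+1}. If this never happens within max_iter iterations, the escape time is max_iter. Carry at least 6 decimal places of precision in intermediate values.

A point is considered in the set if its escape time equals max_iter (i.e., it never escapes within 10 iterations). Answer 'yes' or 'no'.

Answer: yes

Derivation:
z_0 = 0 + 0i, c = -0.2490 + 0.3550i
Iter 1: z = -0.2490 + 0.3550i, |z|^2 = 0.1880
Iter 2: z = -0.3130 + 0.1782i, |z|^2 = 0.1297
Iter 3: z = -0.1828 + 0.2434i, |z|^2 = 0.0927
Iter 4: z = -0.2749 + 0.2660i, |z|^2 = 0.1463
Iter 5: z = -0.2442 + 0.2088i, |z|^2 = 0.1032
Iter 6: z = -0.2329 + 0.2530i, |z|^2 = 0.1183
Iter 7: z = -0.2588 + 0.2371i, |z|^2 = 0.1232
Iter 8: z = -0.2383 + 0.2323i, |z|^2 = 0.1107
Iter 9: z = -0.2462 + 0.2443i, |z|^2 = 0.1203
Did not escape in 10 iterations → in set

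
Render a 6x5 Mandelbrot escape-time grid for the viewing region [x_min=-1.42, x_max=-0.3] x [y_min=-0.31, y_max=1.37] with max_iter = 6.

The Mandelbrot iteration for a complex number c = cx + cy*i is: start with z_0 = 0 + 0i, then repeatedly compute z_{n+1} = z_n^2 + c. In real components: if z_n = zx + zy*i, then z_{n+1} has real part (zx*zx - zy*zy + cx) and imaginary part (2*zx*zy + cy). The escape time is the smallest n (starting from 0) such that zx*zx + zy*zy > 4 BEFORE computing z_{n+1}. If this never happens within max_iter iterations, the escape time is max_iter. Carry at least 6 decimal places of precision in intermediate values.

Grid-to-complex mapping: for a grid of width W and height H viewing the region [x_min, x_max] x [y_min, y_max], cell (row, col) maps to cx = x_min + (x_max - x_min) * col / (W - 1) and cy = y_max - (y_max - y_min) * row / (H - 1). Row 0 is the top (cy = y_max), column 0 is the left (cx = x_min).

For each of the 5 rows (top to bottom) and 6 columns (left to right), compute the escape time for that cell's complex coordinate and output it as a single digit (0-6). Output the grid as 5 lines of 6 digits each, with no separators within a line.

Answer: 222222
333445
345666
666666
566666

Derivation:
(row=0, col=0): c = -1.4200 + 1.3700i → escape time 2
(row=0, col=1): c = -1.1960 + 1.3700i → escape time 2
(row=0, col=2): c = -0.9720 + 1.3700i → escape time 2
(row=0, col=3): c = -0.7480 + 1.3700i → escape time 2
(row=0, col=4): c = -0.5240 + 1.3700i → escape time 2
(row=0, col=5): c = -0.3000 + 1.3700i → escape time 2
(row=1, col=0): c = -1.4200 + 0.9500i → escape time 3
(row=1, col=1): c = -1.1960 + 0.9500i → escape time 3
(row=1, col=2): c = -0.9720 + 0.9500i → escape time 3
(row=1, col=3): c = -0.7480 + 0.9500i → escape time 4
(row=1, col=4): c = -0.5240 + 0.9500i → escape time 4
(row=1, col=5): c = -0.3000 + 0.9500i → escape time 5
(row=2, col=0): c = -1.4200 + 0.5300i → escape time 3
(row=2, col=1): c = -1.1960 + 0.5300i → escape time 4
(row=2, col=2): c = -0.9720 + 0.5300i → escape time 5
(row=2, col=3): c = -0.7480 + 0.5300i → escape time 6
(row=2, col=4): c = -0.5240 + 0.5300i → escape time 6
(row=2, col=5): c = -0.3000 + 0.5300i → escape time 6
(row=3, col=0): c = -1.4200 + 0.1100i → escape time 6
(row=3, col=1): c = -1.1960 + 0.1100i → escape time 6
(row=3, col=2): c = -0.9720 + 0.1100i → escape time 6
(row=3, col=3): c = -0.7480 + 0.1100i → escape time 6
(row=3, col=4): c = -0.5240 + 0.1100i → escape time 6
(row=3, col=5): c = -0.3000 + 0.1100i → escape time 6
(row=4, col=0): c = -1.4200 + -0.3100i → escape time 5
(row=4, col=1): c = -1.1960 + -0.3100i → escape time 6
(row=4, col=2): c = -0.9720 + -0.3100i → escape time 6
(row=4, col=3): c = -0.7480 + -0.3100i → escape time 6
(row=4, col=4): c = -0.5240 + -0.3100i → escape time 6
(row=4, col=5): c = -0.3000 + -0.3100i → escape time 6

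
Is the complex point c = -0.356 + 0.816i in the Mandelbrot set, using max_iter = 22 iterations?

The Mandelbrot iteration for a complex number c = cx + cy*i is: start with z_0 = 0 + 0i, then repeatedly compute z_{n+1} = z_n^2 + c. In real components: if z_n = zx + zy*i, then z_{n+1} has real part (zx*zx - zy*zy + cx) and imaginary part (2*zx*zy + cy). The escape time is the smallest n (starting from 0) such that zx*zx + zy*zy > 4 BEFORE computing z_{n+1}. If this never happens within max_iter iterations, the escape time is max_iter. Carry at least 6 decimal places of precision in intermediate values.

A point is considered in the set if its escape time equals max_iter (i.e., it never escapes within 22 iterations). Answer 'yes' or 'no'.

z_0 = 0 + 0i, c = -0.3560 + 0.8160i
Iter 1: z = -0.3560 + 0.8160i, |z|^2 = 0.7926
Iter 2: z = -0.8951 + 0.2350i, |z|^2 = 0.8565
Iter 3: z = 0.3900 + 0.3953i, |z|^2 = 0.3084
Iter 4: z = -0.3601 + 1.1243i, |z|^2 = 1.3938
Iter 5: z = -1.4904 + 0.0062i, |z|^2 = 2.2214
Iter 6: z = 1.8653 + 0.7976i, |z|^2 = 4.1154
Escaped at iteration 6

Answer: no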